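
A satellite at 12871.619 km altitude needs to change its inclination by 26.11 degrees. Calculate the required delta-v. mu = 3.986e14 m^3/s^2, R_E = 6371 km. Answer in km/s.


r = 19242.6190 km = 1.9242619e+07 m
V = sqrt(mu/r) = 4551.3115 m/s
di = 26.11 deg = 0.4557055 rad
dV = 2*V*sin(di/2) = 2*4551.3115*sin(0.2278527)
dV = 2056.1576 m/s = 2.0562 km/s

2.0562 km/s


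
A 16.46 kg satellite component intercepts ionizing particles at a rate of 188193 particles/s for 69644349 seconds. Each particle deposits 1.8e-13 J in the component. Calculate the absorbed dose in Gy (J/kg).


Total energy deposited = rate * time * E_per
  = 188193 * 69644349 * 1.8e-13 = 2.3592 J
Dose = E_total / mass = 2.3592 / 16.46
Dose = 0.1433283 Gy

0.1433 Gy


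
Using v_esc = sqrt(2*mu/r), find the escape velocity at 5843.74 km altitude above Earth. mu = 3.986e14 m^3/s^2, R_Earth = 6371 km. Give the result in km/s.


r = 6371.0 + 5843.74 = 12214.7400 km = 1.221474e+07 m
v_esc = sqrt(2*mu/r) = sqrt(2*3.986e14 / 1.221474e+07)
v_esc = 8078.7009 m/s = 8.0787 km/s

8.0787 km/s


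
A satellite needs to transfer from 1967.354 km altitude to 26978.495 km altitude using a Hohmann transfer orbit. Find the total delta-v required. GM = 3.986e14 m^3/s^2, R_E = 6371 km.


r1 = 8338.3540 km = 8.338354e+06 m
r2 = 33349.4950 km = 3.3349495e+07 m
dv1 = sqrt(mu/r1)*(sqrt(2*r2/(r1+r2)) - 1) = 1831.4885 m/s
dv2 = sqrt(mu/r2)*(1 - sqrt(2*r1/(r1+r2))) = 1270.5705 m/s
total dv = |dv1| + |dv2| = 1831.4885 + 1270.5705 = 3102.0590 m/s = 3.1021 km/s

3.1021 km/s


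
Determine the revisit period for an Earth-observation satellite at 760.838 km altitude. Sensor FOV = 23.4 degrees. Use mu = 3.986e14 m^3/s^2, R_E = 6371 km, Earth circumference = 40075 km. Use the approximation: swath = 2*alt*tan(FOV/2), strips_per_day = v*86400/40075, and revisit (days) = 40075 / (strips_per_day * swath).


swath = 2*760.838*tan(0.2042035) = 315.1240 km
v = sqrt(mu/r) = 7475.9762 m/s = 7.4760 km/s
strips/day = v*86400/40075 = 7.4760*86400/40075 = 16.1179
coverage/day = strips * swath = 16.1179 * 315.1240 = 5079.1324 km
revisit = 40075 / 5079.1324 = 7.8901 days

7.8901 days


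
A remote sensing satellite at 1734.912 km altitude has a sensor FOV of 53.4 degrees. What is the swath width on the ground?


FOV = 53.4 deg = 0.9320058 rad
swath = 2 * alt * tan(FOV/2) = 2 * 1734.912 * tan(0.4660029)
swath = 2 * 1734.912 * 0.5029476
swath = 1745.1397 km

1745.1397 km


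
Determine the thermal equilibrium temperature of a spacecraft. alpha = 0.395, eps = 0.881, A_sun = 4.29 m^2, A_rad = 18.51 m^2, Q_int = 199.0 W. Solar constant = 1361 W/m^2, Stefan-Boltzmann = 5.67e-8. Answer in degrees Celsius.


Numerator = alpha*S*A_sun + Q_int = 0.395*1361*4.29 + 199.0 = 2505.2826 W
Denominator = eps*sigma*A_rad = 0.881*5.67e-8*18.51 = 9.2462448e-07 W/K^4
T^4 = 2.7095136e+09 K^4
T = 228.1512 K = -44.9988 C

-44.9988 degrees Celsius


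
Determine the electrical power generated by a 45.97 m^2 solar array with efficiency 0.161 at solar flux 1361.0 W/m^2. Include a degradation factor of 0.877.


P = area * eta * S * degradation
P = 45.97 * 0.161 * 1361.0 * 0.877
P = 8834.0143 W

8834.0143 W


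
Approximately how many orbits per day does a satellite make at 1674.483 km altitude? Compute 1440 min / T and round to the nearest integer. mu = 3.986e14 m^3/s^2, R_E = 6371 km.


r = 8.045483e+06 m
T = 2*pi*sqrt(r^3/mu) = 7181.9008 s = 119.6983 min
revs/day = 1440 / 119.6983 = 12.0302
Rounded: 12 revolutions per day

12 revolutions per day


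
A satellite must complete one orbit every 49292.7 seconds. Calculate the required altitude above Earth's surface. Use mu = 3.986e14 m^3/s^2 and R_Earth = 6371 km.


T = 49292.7 s
r = (mu*T^2/(4*pi^2))^(1/3) = (3.986e14 * 49292.7^2 / (4*pi^2))^(1/3)
r = 2.9056787e+07 m = 29056.7871 km
alt = r - R_E = 29056.7871 - 6371 = 22685.7871 km

22685.7871 km


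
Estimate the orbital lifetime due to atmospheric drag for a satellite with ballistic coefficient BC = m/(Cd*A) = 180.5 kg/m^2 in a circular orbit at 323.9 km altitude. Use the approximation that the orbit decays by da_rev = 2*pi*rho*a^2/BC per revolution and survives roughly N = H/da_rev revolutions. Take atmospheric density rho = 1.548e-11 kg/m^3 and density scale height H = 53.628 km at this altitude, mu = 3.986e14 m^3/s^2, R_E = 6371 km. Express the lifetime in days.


a = R_E + alt = 6694.9000 km = 6.6949e+06 m
da_rev = 2*pi*rho*a^2/BC = 2*pi*1.548e-11*(6.6949e+06)^2/180.5 = 24.152484 m per revolution
N = H/da_rev = 53628.0000 m / 24.152484 m = 2220.3927 revolutions
P = 2*pi*sqrt(a^3/mu) = 5451.6424 s
lifetime = N*P = 2220.3927 * 5451.6424 = 1.2104787e+07 s = 140.1017 days

140.1017 days


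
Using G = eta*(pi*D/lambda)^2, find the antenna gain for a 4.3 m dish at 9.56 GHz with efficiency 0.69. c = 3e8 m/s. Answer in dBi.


lambda = c/f = 3e8 / 9.56e+09 = 0.03138075 m
G = eta*(pi*D/lambda)^2 = 0.69*(pi*4.3/0.03138075)^2
G = 127867.1609 (linear)
G = 10*log10(127867.1609) = 51.0676 dBi

51.0676 dBi


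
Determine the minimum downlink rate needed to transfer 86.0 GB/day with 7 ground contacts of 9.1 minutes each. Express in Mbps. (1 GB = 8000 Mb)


total contact time = 7 * 9.1 * 60 = 3822.0000 s
data = 86.0 GB = 688000.0000 Mb
rate = 688000.0000 / 3822.0000 = 180.0105 Mbps

180.0105 Mbps


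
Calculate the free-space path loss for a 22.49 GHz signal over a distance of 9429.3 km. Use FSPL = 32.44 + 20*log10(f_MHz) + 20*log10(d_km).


f = 22.49 GHz = 22490.0000 MHz
d = 9429.3 km
FSPL = 32.44 + 20*log10(22490.0000) + 20*log10(9429.3)
FSPL = 32.44 + 87.0398 + 79.4896
FSPL = 198.9694 dB

198.9694 dB


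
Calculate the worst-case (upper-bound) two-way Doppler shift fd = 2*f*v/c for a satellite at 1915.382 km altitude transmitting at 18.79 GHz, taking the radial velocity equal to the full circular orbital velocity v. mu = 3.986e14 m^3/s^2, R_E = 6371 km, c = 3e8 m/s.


r = 8.286382e+06 m
v = sqrt(mu/r) = 6935.6341 m/s (worst-case radial velocity)
f = 18.79 GHz = 1.879e+10 Hz
fd = 2*f*v/c = 2*1.879e+10*6935.6341/3.0e+08
fd = 868803.7626 Hz

868803.7626 Hz


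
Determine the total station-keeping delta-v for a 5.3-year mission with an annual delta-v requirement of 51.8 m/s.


dV = rate * years = 51.8 * 5.3
dV = 274.5400 m/s

274.5400 m/s


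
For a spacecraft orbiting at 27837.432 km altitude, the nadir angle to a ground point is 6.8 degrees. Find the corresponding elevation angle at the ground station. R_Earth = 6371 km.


r = R_E + alt = 34208.4320 km
Law of sines in the satellite / Earth-center / ground-point triangle:
  sin(nadir)/R_E = sin(90 + el)/r  =>  cos(el) = (r/R_E)*sin(nadir)
cos(el) = (34208.4320 / 6371.0000) * sin(6.8 deg) = 0.635758
el = arccos(0.635758) = 50.5238 deg
(Earth-central angle = 90 - nadir - el = 32.6762 deg)

50.5238 degrees


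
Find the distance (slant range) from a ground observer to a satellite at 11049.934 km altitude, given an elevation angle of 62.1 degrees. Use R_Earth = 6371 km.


h = 11049.934 km, el = 62.1 deg
d = -R_E*sin(el) + sqrt((R_E*sin(el))^2 + 2*R_E*h + h^2)
d = -6371.0000*sin(1.0838) + sqrt((6371.0000*0.8837656)^2 + 2*6371.0000*11049.934 + 11049.934^2)
d = 11533.4886 km

11533.4886 km


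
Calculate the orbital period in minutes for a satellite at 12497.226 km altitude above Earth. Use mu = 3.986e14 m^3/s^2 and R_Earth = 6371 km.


r = 18868.2260 km = 1.8868226e+07 m
T = 2*pi*sqrt(r^3/mu) = 2*pi*sqrt(6.7172762e+21 / 3.986e14)
T = 25793.3544 s = 429.8892 min

429.8892 minutes


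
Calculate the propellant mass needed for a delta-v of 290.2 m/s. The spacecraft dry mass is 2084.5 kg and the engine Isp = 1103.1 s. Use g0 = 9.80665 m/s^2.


ve = Isp * g0 = 1103.1 * 9.80665 = 10817.715615 m/s
mass ratio = exp(dv/ve) = exp(290.2/10817.715615) = 1.02718943
m_prop = m_dry * (mr - 1) = 2084.5 * (1.02718943 - 1)
m_prop = 56.6764 kg

56.6764 kg


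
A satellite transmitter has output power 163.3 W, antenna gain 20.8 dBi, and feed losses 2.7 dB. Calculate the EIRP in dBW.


Pt = 163.3 W = 22.1299 dBW
EIRP = Pt_dBW + Gt - losses = 22.1299 + 20.8 - 2.7 = 40.2299 dBW

40.2299 dBW


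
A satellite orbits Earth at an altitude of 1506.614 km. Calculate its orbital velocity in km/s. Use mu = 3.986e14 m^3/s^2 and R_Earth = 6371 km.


r = R_E + alt = 6371.0 + 1506.614 = 7877.6140 km = 7.877614e+06 m
v = sqrt(mu/r) = sqrt(3.986e14 / 7.877614e+06) = 7113.3028 m/s = 7.1133 km/s

7.1133 km/s


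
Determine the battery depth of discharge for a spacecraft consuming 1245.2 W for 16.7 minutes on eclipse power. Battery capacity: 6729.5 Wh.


E_used = P * t / 60 = 1245.2 * 16.7 / 60 = 346.5807 Wh
DOD = E_used / E_total * 100 = 346.5807 / 6729.5 * 100
DOD = 5.1502 %

5.1502 %


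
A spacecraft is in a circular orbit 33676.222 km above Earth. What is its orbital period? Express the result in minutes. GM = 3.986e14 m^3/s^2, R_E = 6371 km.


r = 40047.2220 km = 4.0047222e+07 m
T = 2*pi*sqrt(r^3/mu) = 2*pi*sqrt(6.4226933e+22 / 3.986e14)
T = 79757.1844 s = 1329.2864 min

1329.2864 minutes


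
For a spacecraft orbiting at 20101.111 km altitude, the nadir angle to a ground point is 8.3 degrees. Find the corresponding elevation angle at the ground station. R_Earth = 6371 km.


r = R_E + alt = 26472.1110 km
Law of sines in the satellite / Earth-center / ground-point triangle:
  sin(nadir)/R_E = sin(90 + el)/r  =>  cos(el) = (r/R_E)*sin(nadir)
cos(el) = (26472.1110 / 6371.0000) * sin(8.3 deg) = 0.5998137
el = arccos(0.5998137) = 53.1434 deg
(Earth-central angle = 90 - nadir - el = 28.5566 deg)

53.1434 degrees


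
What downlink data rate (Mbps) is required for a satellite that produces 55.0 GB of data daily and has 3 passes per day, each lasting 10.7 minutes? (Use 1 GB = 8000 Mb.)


total contact time = 3 * 10.7 * 60 = 1926.0000 s
data = 55.0 GB = 440000.0000 Mb
rate = 440000.0000 / 1926.0000 = 228.4528 Mbps

228.4528 Mbps


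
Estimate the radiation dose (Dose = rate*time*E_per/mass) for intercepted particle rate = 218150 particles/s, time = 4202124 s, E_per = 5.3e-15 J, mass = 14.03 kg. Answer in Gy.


Total energy deposited = rate * time * E_per
  = 218150 * 4202124 * 5.3e-15 = 0.004858475 J
Dose = E_total / mass = 0.004858475 / 14.03
Dose = 3.4629186e-04 Gy

3.4629e-04 Gy


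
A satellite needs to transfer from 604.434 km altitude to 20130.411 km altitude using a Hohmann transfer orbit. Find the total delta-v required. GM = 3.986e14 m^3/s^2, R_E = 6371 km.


r1 = 6975.4340 km = 6.975434e+06 m
r2 = 26501.4110 km = 2.6501411e+07 m
dv1 = sqrt(mu/r1)*(sqrt(2*r2/(r1+r2)) - 1) = 1952.4213 m/s
dv2 = sqrt(mu/r2)*(1 - sqrt(2*r1/(r1+r2))) = 1374.6493 m/s
total dv = |dv1| + |dv2| = 1952.4213 + 1374.6493 = 3327.0706 m/s = 3.3271 km/s

3.3271 km/s


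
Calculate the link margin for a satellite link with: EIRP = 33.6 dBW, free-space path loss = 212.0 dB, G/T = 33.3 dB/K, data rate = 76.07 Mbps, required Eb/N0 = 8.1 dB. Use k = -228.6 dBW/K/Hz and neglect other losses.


C/N0 = EIRP - FSPL + G/T - k = 33.6 - 212.0 + 33.3 - (-228.6)
C/N0 = 83.5000 dB-Hz
R_b = 76.07 Mbps = 7.607e+07 bps -> 10*log10(R_b) = 78.8121 dB-Hz
Eb/N0 = C/N0 - 10*log10(R_b) = 83.5000 - 78.8121 = 4.6879 dB
Margin = Eb/N0 - Eb/N0_req = 4.6879 - 8.1 = -3.4121 dB (negative margin: link does not close)

-3.4121 dB


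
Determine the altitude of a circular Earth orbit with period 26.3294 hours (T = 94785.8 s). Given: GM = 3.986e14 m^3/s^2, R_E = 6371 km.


T = 94785.8 s
r = (mu*T^2/(4*pi^2))^(1/3) = (3.986e14 * 94785.8^2 / (4*pi^2))^(1/3)
r = 4.4931892e+07 m = 44931.8919 km
alt = r - R_E = 44931.8919 - 6371 = 38560.8919 km

38560.8919 km


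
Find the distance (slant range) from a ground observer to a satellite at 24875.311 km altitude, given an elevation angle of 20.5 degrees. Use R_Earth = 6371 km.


h = 24875.311 km, el = 20.5 deg
d = -R_E*sin(el) + sqrt((R_E*sin(el))^2 + 2*R_E*h + h^2)
d = -6371.0000*sin(0.3577925) + sqrt((6371.0000*0.3502074)^2 + 2*6371.0000*24875.311 + 24875.311^2)
d = 28439.9950 km

28439.9950 km


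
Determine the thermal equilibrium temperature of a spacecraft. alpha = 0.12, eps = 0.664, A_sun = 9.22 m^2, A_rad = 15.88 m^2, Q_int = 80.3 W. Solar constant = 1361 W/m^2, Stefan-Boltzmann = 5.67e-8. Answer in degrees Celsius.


Numerator = alpha*S*A_sun + Q_int = 0.12*1361*9.22 + 80.3 = 1586.1104 W
Denominator = eps*sigma*A_rad = 0.664*5.67e-8*15.88 = 5.9786294e-07 W/K^4
T^4 = 2.6529666e+09 K^4
T = 226.9514 K = -46.1986 C

-46.1986 degrees Celsius


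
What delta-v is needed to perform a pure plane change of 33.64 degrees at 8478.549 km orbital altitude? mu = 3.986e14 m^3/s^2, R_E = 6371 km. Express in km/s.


r = 14849.5490 km = 1.4849549e+07 m
V = sqrt(mu/r) = 5180.9812 m/s
di = 33.64 deg = 0.5871288 rad
dV = 2*V*sin(di/2) = 2*5180.9812*sin(0.2935644)
dV = 2998.3991 m/s = 2.9984 km/s

2.9984 km/s


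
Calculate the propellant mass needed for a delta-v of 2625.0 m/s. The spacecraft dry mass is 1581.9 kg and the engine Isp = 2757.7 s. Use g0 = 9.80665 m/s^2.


ve = Isp * g0 = 2757.7 * 9.80665 = 27043.798705 m/s
mass ratio = exp(dv/ve) = exp(2625.0/27043.798705) = 1.10193174
m_prop = m_dry * (mr - 1) = 1581.9 * (1.10193174 - 1)
m_prop = 161.2458 kg

161.2458 kg


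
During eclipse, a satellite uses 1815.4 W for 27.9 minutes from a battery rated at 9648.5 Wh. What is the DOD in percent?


E_used = P * t / 60 = 1815.4 * 27.9 / 60 = 844.1610 Wh
DOD = E_used / E_total * 100 = 844.1610 / 9648.5 * 100
DOD = 8.7491 %

8.7491 %


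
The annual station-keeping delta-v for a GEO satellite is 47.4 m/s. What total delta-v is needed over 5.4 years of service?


dV = rate * years = 47.4 * 5.4
dV = 255.9600 m/s

255.9600 m/s


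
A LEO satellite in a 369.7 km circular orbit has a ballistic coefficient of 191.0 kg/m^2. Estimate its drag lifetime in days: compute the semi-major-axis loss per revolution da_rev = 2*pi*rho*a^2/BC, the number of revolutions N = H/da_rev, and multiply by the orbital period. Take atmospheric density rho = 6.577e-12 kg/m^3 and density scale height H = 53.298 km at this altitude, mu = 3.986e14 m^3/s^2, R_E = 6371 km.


a = R_E + alt = 6740.7000 km = 6.7407e+06 m
da_rev = 2*pi*rho*a^2/BC = 2*pi*6.577e-12*(6.7407e+06)^2/191.0 = 9.830698 m per revolution
N = H/da_rev = 53298.0000 m / 9.830698 m = 5421.5888 revolutions
P = 2*pi*sqrt(a^3/mu) = 5507.6803 s
lifetime = N*P = 5421.5888 * 5507.6803 = 2.9860377e+07 s = 345.6062 days

345.6062 days


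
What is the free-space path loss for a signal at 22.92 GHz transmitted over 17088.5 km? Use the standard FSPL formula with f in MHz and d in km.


f = 22.92 GHz = 22920.0000 MHz
d = 17088.5 km
FSPL = 32.44 + 20*log10(22920.0000) + 20*log10(17088.5)
FSPL = 32.44 + 87.2043 + 84.6541
FSPL = 204.2984 dB

204.2984 dB


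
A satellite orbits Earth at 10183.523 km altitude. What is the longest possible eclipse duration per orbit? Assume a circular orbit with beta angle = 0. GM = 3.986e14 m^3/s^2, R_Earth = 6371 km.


r = 16554.5230 km
T = 353.2930 min
Eclipse fraction = arcsin(R_E/r)/pi = arcsin(6371.0000/16554.5230)/pi
= arcsin(0.3848495)/pi = 0.1257467
Eclipse duration = 0.1257467 * 353.2930 = 44.4254 min

44.4254 minutes


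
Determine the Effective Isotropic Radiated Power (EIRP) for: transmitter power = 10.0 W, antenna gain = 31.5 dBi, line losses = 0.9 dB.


Pt = 10.0 W = 10.0000 dBW
EIRP = Pt_dBW + Gt - losses = 10.0000 + 31.5 - 0.9 = 40.6000 dBW

40.6000 dBW


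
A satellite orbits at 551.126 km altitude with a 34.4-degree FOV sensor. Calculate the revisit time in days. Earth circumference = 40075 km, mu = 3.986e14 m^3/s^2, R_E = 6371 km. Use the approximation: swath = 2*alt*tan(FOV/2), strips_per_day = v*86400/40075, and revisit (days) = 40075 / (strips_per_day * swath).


swath = 2*551.126*tan(0.3001966) = 341.2040 km
v = sqrt(mu/r) = 7588.3770 m/s = 7.5884 km/s
strips/day = v*86400/40075 = 7.5884*86400/40075 = 16.3602
coverage/day = strips * swath = 16.3602 * 341.2040 = 5582.1720 km
revisit = 40075 / 5582.1720 = 7.1791 days

7.1791 days


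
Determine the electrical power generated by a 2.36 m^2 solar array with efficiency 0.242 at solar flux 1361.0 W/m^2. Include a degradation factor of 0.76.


P = area * eta * S * degradation
P = 2.36 * 0.242 * 1361.0 * 0.76
P = 590.7437 W

590.7437 W


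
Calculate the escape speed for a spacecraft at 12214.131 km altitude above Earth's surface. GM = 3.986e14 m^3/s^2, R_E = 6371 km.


r = 6371.0 + 12214.131 = 18585.1310 km = 1.8585131e+07 m
v_esc = sqrt(2*mu/r) = sqrt(2*3.986e14 / 1.8585131e+07)
v_esc = 6549.3897 m/s = 6.5494 km/s

6.5494 km/s


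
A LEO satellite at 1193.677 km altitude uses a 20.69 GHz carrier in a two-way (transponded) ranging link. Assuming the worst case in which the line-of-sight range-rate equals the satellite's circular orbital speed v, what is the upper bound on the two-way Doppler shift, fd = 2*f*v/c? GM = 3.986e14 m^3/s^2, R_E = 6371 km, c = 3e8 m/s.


r = 7.564677e+06 m
v = sqrt(mu/r) = 7258.9441 m/s (worst-case radial velocity)
f = 20.69 GHz = 2.069e+10 Hz
fd = 2*f*v/c = 2*2.069e+10*7258.9441/3.0e+08
fd = 1.0012504e+06 Hz

1.0013e+06 Hz


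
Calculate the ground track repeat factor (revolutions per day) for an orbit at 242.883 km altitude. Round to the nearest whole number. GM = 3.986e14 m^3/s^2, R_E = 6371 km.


r = 6.613883e+06 m
T = 2*pi*sqrt(r^3/mu) = 5352.9845 s = 89.2164 min
revs/day = 1440 / 89.2164 = 16.1405
Rounded: 16 revolutions per day

16 revolutions per day


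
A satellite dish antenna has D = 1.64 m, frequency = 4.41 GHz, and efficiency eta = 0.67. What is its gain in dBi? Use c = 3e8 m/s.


lambda = c/f = 3e8 / 4.41e+09 = 0.06802721 m
G = eta*(pi*D/lambda)^2 = 0.67*(pi*1.64/0.06802721)^2
G = 3843.2348 (linear)
G = 10*log10(3843.2348) = 35.8470 dBi

35.8470 dBi


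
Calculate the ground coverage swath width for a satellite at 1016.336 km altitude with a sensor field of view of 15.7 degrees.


FOV = 15.7 deg = 0.2740167 rad
swath = 2 * alt * tan(FOV/2) = 2 * 1016.336 * tan(0.1370083)
swath = 2 * 1016.336 * 0.1378721
swath = 280.2488 km

280.2488 km


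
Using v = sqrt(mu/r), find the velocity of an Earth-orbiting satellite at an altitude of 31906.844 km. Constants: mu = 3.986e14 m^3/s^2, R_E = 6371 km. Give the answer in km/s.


r = R_E + alt = 6371.0 + 31906.844 = 38277.8440 km = 3.8277844e+07 m
v = sqrt(mu/r) = sqrt(3.986e14 / 3.8277844e+07) = 3226.9699 m/s = 3.2270 km/s

3.2270 km/s


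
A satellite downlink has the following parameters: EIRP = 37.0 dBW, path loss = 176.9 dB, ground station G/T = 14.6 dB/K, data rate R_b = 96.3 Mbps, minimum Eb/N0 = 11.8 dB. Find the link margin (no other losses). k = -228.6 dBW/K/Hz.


C/N0 = EIRP - FSPL + G/T - k = 37.0 - 176.9 + 14.6 - (-228.6)
C/N0 = 103.3000 dB-Hz
R_b = 96.3 Mbps = 9.63e+07 bps -> 10*log10(R_b) = 79.8363 dB-Hz
Eb/N0 = C/N0 - 10*log10(R_b) = 103.3000 - 79.8363 = 23.4637 dB
Margin = Eb/N0 - Eb/N0_req = 23.4637 - 11.8 = 11.6637 dB (link closes)

11.6637 dB


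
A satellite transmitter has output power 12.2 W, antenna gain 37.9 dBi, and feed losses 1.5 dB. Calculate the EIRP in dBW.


Pt = 12.2 W = 10.8636 dBW
EIRP = Pt_dBW + Gt - losses = 10.8636 + 37.9 - 1.5 = 47.2636 dBW

47.2636 dBW


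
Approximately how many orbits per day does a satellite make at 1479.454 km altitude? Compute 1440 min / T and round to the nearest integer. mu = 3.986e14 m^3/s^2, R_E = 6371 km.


r = 7.850454e+06 m
T = 2*pi*sqrt(r^3/mu) = 6922.3472 s = 115.3725 min
revs/day = 1440 / 115.3725 = 12.4813
Rounded: 12 revolutions per day

12 revolutions per day


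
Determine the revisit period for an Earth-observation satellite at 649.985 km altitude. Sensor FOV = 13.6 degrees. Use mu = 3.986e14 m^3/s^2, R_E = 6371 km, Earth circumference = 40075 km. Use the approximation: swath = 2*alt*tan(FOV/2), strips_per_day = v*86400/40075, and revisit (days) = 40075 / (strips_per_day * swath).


swath = 2*649.985*tan(0.1186824) = 155.0120 km
v = sqrt(mu/r) = 7534.7635 m/s = 7.5348 km/s
strips/day = v*86400/40075 = 7.5348*86400/40075 = 16.2446
coverage/day = strips * swath = 16.2446 * 155.0120 = 2518.1133 km
revisit = 40075 / 2518.1133 = 15.9147 days

15.9147 days


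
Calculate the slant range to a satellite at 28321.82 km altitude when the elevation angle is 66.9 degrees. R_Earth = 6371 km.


h = 28321.82 km, el = 66.9 deg
d = -R_E*sin(el) + sqrt((R_E*sin(el))^2 + 2*R_E*h + h^2)
d = -6371.0000*sin(1.1676) + sqrt((6371.0000*0.9198215)^2 + 2*6371.0000*28321.82 + 28321.82^2)
d = 28742.4741 km

28742.4741 km


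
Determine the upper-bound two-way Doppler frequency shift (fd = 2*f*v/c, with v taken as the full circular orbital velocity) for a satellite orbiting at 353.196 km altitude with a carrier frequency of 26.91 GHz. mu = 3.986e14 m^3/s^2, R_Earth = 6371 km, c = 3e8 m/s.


r = 6.724196e+06 m
v = sqrt(mu/r) = 7699.2508 m/s (worst-case radial velocity)
f = 26.91 GHz = 2.691e+10 Hz
fd = 2*f*v/c = 2*2.691e+10*7699.2508/3.0e+08
fd = 1.3812456e+06 Hz

1.3812e+06 Hz


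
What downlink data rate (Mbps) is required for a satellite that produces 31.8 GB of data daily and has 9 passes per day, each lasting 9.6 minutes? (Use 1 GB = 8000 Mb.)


total contact time = 9 * 9.6 * 60 = 5184.0000 s
data = 31.8 GB = 254400.0000 Mb
rate = 254400.0000 / 5184.0000 = 49.0741 Mbps

49.0741 Mbps


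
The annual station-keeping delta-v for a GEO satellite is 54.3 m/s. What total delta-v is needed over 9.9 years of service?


dV = rate * years = 54.3 * 9.9
dV = 537.5700 m/s

537.5700 m/s


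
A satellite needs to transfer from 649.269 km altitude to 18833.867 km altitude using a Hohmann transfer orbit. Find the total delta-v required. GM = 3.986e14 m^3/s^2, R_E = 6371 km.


r1 = 7020.2690 km = 7.020269e+06 m
r2 = 25204.8670 km = 2.5204867e+07 m
dv1 = sqrt(mu/r1)*(sqrt(2*r2/(r1+r2)) - 1) = 1889.2064 m/s
dv2 = sqrt(mu/r2)*(1 - sqrt(2*r1/(r1+r2))) = 1351.7837 m/s
total dv = |dv1| + |dv2| = 1889.2064 + 1351.7837 = 3240.9900 m/s = 3.2410 km/s

3.2410 km/s


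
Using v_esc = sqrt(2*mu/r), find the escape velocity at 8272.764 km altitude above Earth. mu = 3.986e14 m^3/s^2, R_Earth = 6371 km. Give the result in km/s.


r = 6371.0 + 8272.764 = 14643.7640 km = 1.4643764e+07 m
v_esc = sqrt(2*mu/r) = sqrt(2*3.986e14 / 1.4643764e+07)
v_esc = 7378.3166 m/s = 7.3783 km/s

7.3783 km/s


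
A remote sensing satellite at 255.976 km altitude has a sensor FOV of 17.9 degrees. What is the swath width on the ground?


FOV = 17.9 deg = 0.3124139 rad
swath = 2 * alt * tan(FOV/2) = 2 * 255.976 * tan(0.156207)
swath = 2 * 255.976 * 0.15749
swath = 80.6273 km

80.6273 km


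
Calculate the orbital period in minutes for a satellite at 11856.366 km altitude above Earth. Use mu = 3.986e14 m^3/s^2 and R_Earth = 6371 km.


r = 18227.3660 km = 1.8227366e+07 m
T = 2*pi*sqrt(r^3/mu) = 2*pi*sqrt(6.0558031e+21 / 3.986e14)
T = 24490.4685 s = 408.1745 min

408.1745 minutes


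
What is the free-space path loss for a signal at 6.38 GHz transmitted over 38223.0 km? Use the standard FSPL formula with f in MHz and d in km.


f = 6.38 GHz = 6380.0000 MHz
d = 38223.0 km
FSPL = 32.44 + 20*log10(6380.0000) + 20*log10(38223.0)
FSPL = 32.44 + 76.0964 + 91.6465
FSPL = 200.1829 dB

200.1829 dB


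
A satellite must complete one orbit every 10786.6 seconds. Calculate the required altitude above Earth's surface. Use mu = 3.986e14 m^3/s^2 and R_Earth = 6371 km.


T = 10786.6 s
r = (mu*T^2/(4*pi^2))^(1/3) = (3.986e14 * 10786.6^2 / (4*pi^2))^(1/3)
r = 1.0551533e+07 m = 10551.5332 km
alt = r - R_E = 10551.5332 - 6371 = 4180.5332 km

4180.5332 km


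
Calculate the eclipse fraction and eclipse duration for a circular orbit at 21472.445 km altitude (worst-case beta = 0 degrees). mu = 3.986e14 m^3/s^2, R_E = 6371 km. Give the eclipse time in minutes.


r = 27843.4450 km
T = 770.6274 min
Eclipse fraction = arcsin(R_E/r)/pi = arcsin(6371.0000/27843.4450)/pi
= arcsin(0.2288151)/pi = 0.07348511
Eclipse duration = 0.07348511 * 770.6274 = 56.6296 min

56.6296 minutes


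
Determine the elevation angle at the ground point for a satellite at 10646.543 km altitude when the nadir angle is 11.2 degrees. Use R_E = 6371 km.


r = R_E + alt = 17017.5430 km
Law of sines in the satellite / Earth-center / ground-point triangle:
  sin(nadir)/R_E = sin(90 + el)/r  =>  cos(el) = (r/R_E)*sin(nadir)
cos(el) = (17017.5430 / 6371.0000) * sin(11.2 deg) = 0.5188183
el = arccos(0.5188183) = 58.7470 deg
(Earth-central angle = 90 - nadir - el = 20.0530 deg)

58.7470 degrees


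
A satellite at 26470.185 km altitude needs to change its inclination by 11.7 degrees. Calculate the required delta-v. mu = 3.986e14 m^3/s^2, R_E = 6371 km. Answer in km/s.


r = 32841.1850 km = 3.2841185e+07 m
V = sqrt(mu/r) = 3483.8483 m/s
di = 11.7 deg = 0.2042035 rad
dV = 2*V*sin(di/2) = 2*3483.8483*sin(0.1021018)
dV = 710.1787 m/s = 0.7101787 km/s

0.7102 km/s


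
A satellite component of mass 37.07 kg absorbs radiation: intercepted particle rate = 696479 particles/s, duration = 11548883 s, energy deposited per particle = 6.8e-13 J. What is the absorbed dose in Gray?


Total energy deposited = rate * time * E_per
  = 696479 * 11548883 * 6.8e-13 = 5.4696 J
Dose = E_total / mass = 5.4696 / 37.07
Dose = 0.1475483 Gy

0.1475 Gy


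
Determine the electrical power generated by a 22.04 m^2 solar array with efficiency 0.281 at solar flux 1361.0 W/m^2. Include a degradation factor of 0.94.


P = area * eta * S * degradation
P = 22.04 * 0.281 * 1361.0 * 0.94
P = 7923.2597 W

7923.2597 W


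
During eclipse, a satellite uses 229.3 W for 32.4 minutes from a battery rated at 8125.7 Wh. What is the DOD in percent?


E_used = P * t / 60 = 229.3 * 32.4 / 60 = 123.8220 Wh
DOD = E_used / E_total * 100 = 123.8220 / 8125.7 * 100
DOD = 1.5238 %

1.5238 %


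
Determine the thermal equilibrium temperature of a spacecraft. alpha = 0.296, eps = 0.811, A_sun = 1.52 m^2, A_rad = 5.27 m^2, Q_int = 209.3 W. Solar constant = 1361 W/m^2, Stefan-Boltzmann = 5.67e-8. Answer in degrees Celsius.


Numerator = alpha*S*A_sun + Q_int = 0.296*1361*1.52 + 209.3 = 821.6411 W
Denominator = eps*sigma*A_rad = 0.811*5.67e-8*5.27 = 2.423341e-07 W/K^4
T^4 = 3.3905304e+09 K^4
T = 241.3053 K = -31.8447 C

-31.8447 degrees Celsius


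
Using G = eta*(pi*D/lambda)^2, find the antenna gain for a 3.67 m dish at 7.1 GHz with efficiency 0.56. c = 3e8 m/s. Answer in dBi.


lambda = c/f = 3e8 / 7.1e+09 = 0.04225352 m
G = eta*(pi*D/lambda)^2 = 0.56*(pi*3.67/0.04225352)^2
G = 41695.9707 (linear)
G = 10*log10(41695.9707) = 46.2009 dBi

46.2009 dBi


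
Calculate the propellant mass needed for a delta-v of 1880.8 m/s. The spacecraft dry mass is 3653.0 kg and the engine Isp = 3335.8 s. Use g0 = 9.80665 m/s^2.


ve = Isp * g0 = 3335.8 * 9.80665 = 32713.023070 m/s
mass ratio = exp(dv/ve) = exp(1880.8/32713.023070) = 1.05917883
m_prop = m_dry * (mr - 1) = 3653.0 * (1.05917883 - 1)
m_prop = 216.1803 kg

216.1803 kg


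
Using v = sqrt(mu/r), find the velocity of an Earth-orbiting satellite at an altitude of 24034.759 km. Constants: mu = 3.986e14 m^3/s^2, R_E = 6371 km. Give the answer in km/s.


r = R_E + alt = 6371.0 + 24034.759 = 30405.7590 km = 3.0405759e+07 m
v = sqrt(mu/r) = sqrt(3.986e14 / 3.0405759e+07) = 3620.6848 m/s = 3.6207 km/s

3.6207 km/s


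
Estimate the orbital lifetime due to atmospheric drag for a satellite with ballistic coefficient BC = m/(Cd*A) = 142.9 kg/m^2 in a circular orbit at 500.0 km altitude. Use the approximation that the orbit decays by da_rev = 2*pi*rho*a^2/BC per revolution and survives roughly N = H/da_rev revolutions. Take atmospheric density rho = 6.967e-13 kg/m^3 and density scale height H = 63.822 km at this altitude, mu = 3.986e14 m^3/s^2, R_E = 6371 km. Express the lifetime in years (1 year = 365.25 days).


a = R_E + alt = 6871.0000 km = 6.871e+06 m
da_rev = 2*pi*rho*a^2/BC = 2*pi*6.967e-13*(6.871e+06)^2/142.9 = 1.446217 m per revolution
N = H/da_rev = 63822.0000 m / 1.446217 m = 44130.3186 revolutions
P = 2*pi*sqrt(a^3/mu) = 5668.1475 s
lifetime = N*P = 44130.3186 * 5668.1475 = 2.5013716e+08 s = 2895.1060 days
years = 2895.1060 / 365.25 = 7.9264 years

7.9264 years


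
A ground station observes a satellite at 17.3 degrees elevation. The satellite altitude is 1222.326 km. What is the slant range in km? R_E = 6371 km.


h = 1222.326 km, el = 17.3 deg
d = -R_E*sin(el) + sqrt((R_E*sin(el))^2 + 2*R_E*h + h^2)
d = -6371.0000*sin(0.301942) + sqrt((6371.0000*0.2973749)^2 + 2*6371.0000*1222.326 + 1222.326^2)
d = 2650.5731 km

2650.5731 km


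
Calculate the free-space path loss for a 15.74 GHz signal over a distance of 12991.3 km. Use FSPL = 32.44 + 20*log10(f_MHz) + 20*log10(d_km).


f = 15.74 GHz = 15740.0000 MHz
d = 12991.3 km
FSPL = 32.44 + 20*log10(15740.0000) + 20*log10(12991.3)
FSPL = 32.44 + 83.9401 + 82.2731
FSPL = 198.6531 dB

198.6531 dB


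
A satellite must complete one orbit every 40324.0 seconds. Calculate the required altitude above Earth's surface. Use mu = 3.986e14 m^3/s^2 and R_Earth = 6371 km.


T = 40324.0 s
r = (mu*T^2/(4*pi^2))^(1/3) = (3.986e14 * 40324.0^2 / (4*pi^2))^(1/3)
r = 2.5415672e+07 m = 25415.6716 km
alt = r - R_E = 25415.6716 - 6371 = 19044.6716 km

19044.6716 km


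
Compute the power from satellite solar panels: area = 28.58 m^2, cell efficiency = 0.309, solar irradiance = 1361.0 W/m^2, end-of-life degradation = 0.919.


P = area * eta * S * degradation
P = 28.58 * 0.309 * 1361.0 * 0.919
P = 11045.7279 W

11045.7279 W


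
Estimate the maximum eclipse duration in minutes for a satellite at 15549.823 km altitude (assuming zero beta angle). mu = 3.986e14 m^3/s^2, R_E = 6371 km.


r = 21920.8230 km
T = 538.3259 min
Eclipse fraction = arcsin(R_E/r)/pi = arcsin(6371.0000/21920.8230)/pi
= arcsin(0.2906369)/pi = 0.09386717
Eclipse duration = 0.09386717 * 538.3259 = 50.5311 min

50.5311 minutes


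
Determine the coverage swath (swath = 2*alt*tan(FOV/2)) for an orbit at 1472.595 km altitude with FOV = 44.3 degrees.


FOV = 44.3 deg = 0.7731809 rad
swath = 2 * alt * tan(FOV/2) = 2 * 1472.595 * tan(0.3865904)
swath = 2 * 1472.595 * 0.4070748
swath = 1198.9126 km

1198.9126 km


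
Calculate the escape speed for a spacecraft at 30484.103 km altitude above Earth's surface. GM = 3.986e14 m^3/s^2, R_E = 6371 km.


r = 6371.0 + 30484.103 = 36855.1030 km = 3.6855103e+07 m
v_esc = sqrt(2*mu/r) = sqrt(2*3.986e14 / 3.6855103e+07)
v_esc = 4650.8767 m/s = 4.6509 km/s

4.6509 km/s


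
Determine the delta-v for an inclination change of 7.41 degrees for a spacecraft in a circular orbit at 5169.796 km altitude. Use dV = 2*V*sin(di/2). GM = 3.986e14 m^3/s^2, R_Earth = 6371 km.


r = 11540.7960 km = 1.1540796e+07 m
V = sqrt(mu/r) = 5876.9333 m/s
di = 7.41 deg = 0.1293289 rad
dV = 2*V*sin(di/2) = 2*5876.9333*sin(0.06466445)
dV = 759.5277 m/s = 0.7595277 km/s

0.7595 km/s


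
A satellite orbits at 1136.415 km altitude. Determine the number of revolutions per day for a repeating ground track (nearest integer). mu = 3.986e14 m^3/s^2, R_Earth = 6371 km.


r = 7.507415e+06 m
T = 2*pi*sqrt(r^3/mu) = 6473.6148 s = 107.8936 min
revs/day = 1440 / 107.8936 = 13.3465
Rounded: 13 revolutions per day

13 revolutions per day


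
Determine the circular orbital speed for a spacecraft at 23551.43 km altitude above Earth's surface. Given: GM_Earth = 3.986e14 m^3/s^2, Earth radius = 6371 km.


r = R_E + alt = 6371.0 + 23551.43 = 29922.4300 km = 2.992243e+07 m
v = sqrt(mu/r) = sqrt(3.986e14 / 2.992243e+07) = 3649.8097 m/s = 3.6498 km/s

3.6498 km/s


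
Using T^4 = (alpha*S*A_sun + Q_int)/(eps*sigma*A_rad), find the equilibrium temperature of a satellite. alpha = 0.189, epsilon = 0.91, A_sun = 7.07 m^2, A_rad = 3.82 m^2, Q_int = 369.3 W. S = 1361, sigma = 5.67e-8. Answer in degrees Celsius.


Numerator = alpha*S*A_sun + Q_int = 0.189*1361*7.07 + 369.3 = 2187.9090 W
Denominator = eps*sigma*A_rad = 0.91*5.67e-8*3.82 = 1.9710054e-07 W/K^4
T^4 = 1.1100472e+10 K^4
T = 324.5902 K = 51.4402 C

51.4402 degrees Celsius


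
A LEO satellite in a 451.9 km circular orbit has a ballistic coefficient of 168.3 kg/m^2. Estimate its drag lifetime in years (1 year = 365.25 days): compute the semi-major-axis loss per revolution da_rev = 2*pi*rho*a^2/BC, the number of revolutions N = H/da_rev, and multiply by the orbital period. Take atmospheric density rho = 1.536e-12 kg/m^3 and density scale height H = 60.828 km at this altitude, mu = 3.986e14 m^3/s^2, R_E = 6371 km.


a = R_E + alt = 6822.9000 km = 6.8229e+06 m
da_rev = 2*pi*rho*a^2/BC = 2*pi*1.536e-12*(6.8229e+06)^2/168.3 = 2.669470 m per revolution
N = H/da_rev = 60828.0000 m / 2.669470 m = 22786.5490 revolutions
P = 2*pi*sqrt(a^3/mu) = 5608.7325 s
lifetime = N*P = 22786.5490 * 5608.7325 = 1.2780366e+08 s = 1479.2090 days
years = 1479.2090 / 365.25 = 4.0499 years

4.0499 years


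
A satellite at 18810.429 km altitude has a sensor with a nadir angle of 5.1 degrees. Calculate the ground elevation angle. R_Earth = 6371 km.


r = R_E + alt = 25181.4290 km
Law of sines in the satellite / Earth-center / ground-point triangle:
  sin(nadir)/R_E = sin(90 + el)/r  =>  cos(el) = (r/R_E)*sin(nadir)
cos(el) = (25181.4290 / 6371.0000) * sin(5.1 deg) = 0.3513554
el = arccos(0.3513554) = 69.4298 deg
(Earth-central angle = 90 - nadir - el = 15.4702 deg)

69.4298 degrees


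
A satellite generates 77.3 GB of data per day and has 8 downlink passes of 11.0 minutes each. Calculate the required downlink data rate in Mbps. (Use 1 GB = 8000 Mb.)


total contact time = 8 * 11.0 * 60 = 5280.0000 s
data = 77.3 GB = 618400.0000 Mb
rate = 618400.0000 / 5280.0000 = 117.1212 Mbps

117.1212 Mbps


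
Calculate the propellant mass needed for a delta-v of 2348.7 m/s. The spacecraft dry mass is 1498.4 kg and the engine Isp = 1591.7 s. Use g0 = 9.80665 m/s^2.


ve = Isp * g0 = 1591.7 * 9.80665 = 15609.244805 m/s
mass ratio = exp(dv/ve) = exp(2348.7/15609.244805) = 1.16237872
m_prop = m_dry * (mr - 1) = 1498.4 * (1.16237872 - 1)
m_prop = 243.3083 kg

243.3083 kg


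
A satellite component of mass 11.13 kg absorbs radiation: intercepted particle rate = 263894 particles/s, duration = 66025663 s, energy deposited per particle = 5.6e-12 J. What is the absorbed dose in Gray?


Total energy deposited = rate * time * E_per
  = 263894 * 66025663 * 5.6e-12 = 97.5731 J
Dose = E_total / mass = 97.5731 / 11.13
Dose = 8.7667 Gy

8.7667 Gy


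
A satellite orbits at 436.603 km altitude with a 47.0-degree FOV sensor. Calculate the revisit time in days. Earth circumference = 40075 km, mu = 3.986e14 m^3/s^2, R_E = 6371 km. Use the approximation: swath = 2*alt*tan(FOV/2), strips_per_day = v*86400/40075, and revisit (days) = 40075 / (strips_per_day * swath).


swath = 2*436.603*tan(0.4101524) = 379.6808 km
v = sqrt(mu/r) = 7651.9397 m/s = 7.6519 km/s
strips/day = v*86400/40075 = 7.6519*86400/40075 = 16.4973
coverage/day = strips * swath = 16.4973 * 379.6808 = 6263.6914 km
revisit = 40075 / 6263.6914 = 6.3980 days

6.3980 days


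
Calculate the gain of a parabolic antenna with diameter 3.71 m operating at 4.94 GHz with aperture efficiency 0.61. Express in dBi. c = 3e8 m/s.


lambda = c/f = 3e8 / 4.94e+09 = 0.06072874 m
G = eta*(pi*D/lambda)^2 = 0.61*(pi*3.71/0.06072874)^2
G = 22469.2610 (linear)
G = 10*log10(22469.2610) = 43.5159 dBi

43.5159 dBi


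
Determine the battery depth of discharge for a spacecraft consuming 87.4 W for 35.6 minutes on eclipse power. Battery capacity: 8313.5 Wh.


E_used = P * t / 60 = 87.4 * 35.6 / 60 = 51.8573 Wh
DOD = E_used / E_total * 100 = 51.8573 / 8313.5 * 100
DOD = 0.6237726 %

0.6238 %


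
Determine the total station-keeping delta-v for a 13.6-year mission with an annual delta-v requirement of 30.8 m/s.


dV = rate * years = 30.8 * 13.6
dV = 418.8800 m/s

418.8800 m/s


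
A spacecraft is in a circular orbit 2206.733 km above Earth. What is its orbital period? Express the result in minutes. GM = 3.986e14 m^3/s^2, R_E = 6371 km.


r = 8577.7330 km = 8.577733e+06 m
T = 2*pi*sqrt(r^3/mu) = 2*pi*sqrt(6.3112818e+20 / 3.986e14)
T = 7906.2402 s = 131.7707 min

131.7707 minutes


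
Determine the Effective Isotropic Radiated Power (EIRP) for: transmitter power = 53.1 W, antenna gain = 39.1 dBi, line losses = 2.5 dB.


Pt = 53.1 W = 17.2509 dBW
EIRP = Pt_dBW + Gt - losses = 17.2509 + 39.1 - 2.5 = 53.8509 dBW

53.8509 dBW


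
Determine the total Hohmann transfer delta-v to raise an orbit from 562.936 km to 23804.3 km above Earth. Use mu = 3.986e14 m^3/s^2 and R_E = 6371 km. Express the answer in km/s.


r1 = 6933.9360 km = 6.933936e+06 m
r2 = 30175.3000 km = 3.01753e+07 m
dv1 = sqrt(mu/r1)*(sqrt(2*r2/(r1+r2)) - 1) = 2087.0205 m/s
dv2 = sqrt(mu/r2)*(1 - sqrt(2*r1/(r1+r2))) = 1412.6756 m/s
total dv = |dv1| + |dv2| = 2087.0205 + 1412.6756 = 3499.6960 m/s = 3.4997 km/s

3.4997 km/s


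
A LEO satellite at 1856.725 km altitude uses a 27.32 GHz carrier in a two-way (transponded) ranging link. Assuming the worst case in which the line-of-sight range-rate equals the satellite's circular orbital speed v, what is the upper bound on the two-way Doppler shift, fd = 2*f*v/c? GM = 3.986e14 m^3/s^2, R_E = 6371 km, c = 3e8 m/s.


r = 8.227725e+06 m
v = sqrt(mu/r) = 6960.3129 m/s (worst-case radial velocity)
f = 27.32 GHz = 2.732e+10 Hz
fd = 2*f*v/c = 2*2.732e+10*6960.3129/3.0e+08
fd = 1.267705e+06 Hz

1.2677e+06 Hz


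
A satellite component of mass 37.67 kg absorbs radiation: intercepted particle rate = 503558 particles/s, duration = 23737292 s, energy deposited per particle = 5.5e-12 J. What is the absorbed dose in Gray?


Total energy deposited = rate * time * E_per
  = 503558 * 23737292 * 5.5e-12 = 65.7421 J
Dose = E_total / mass = 65.7421 / 37.67
Dose = 1.7452 Gy

1.7452 Gy


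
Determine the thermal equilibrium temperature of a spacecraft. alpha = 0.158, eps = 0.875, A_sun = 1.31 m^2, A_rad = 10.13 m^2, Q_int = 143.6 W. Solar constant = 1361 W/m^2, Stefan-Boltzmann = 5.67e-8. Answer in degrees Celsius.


Numerator = alpha*S*A_sun + Q_int = 0.158*1361*1.31 + 143.6 = 425.2998 W
Denominator = eps*sigma*A_rad = 0.875*5.67e-8*10.13 = 5.0257463e-07 W/K^4
T^4 = 8.4624205e+08 K^4
T = 170.5586 K = -102.5914 C

-102.5914 degrees Celsius


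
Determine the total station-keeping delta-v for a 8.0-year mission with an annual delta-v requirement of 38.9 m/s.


dV = rate * years = 38.9 * 8.0
dV = 311.2000 m/s

311.2000 m/s


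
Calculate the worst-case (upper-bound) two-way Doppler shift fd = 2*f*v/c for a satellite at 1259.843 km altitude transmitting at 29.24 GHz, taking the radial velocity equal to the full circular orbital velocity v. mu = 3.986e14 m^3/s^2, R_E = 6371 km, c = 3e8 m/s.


r = 7.630843e+06 m
v = sqrt(mu/r) = 7227.4049 m/s (worst-case radial velocity)
f = 29.24 GHz = 2.924e+10 Hz
fd = 2*f*v/c = 2*2.924e+10*7227.4049/3.0e+08
fd = 1.4088621e+06 Hz

1.4089e+06 Hz


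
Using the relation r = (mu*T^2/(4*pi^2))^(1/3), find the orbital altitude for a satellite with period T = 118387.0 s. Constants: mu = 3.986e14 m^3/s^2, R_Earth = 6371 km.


T = 118387.0 s
r = (mu*T^2/(4*pi^2))^(1/3) = (3.986e14 * 118387.0^2 / (4*pi^2))^(1/3)
r = 5.2110895e+07 m = 52110.8947 km
alt = r - R_E = 52110.8947 - 6371 = 45739.8947 km

45739.8947 km


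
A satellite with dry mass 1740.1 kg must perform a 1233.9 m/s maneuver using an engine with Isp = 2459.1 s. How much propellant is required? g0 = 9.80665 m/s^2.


ve = Isp * g0 = 2459.1 * 9.80665 = 24115.533015 m/s
mass ratio = exp(dv/ve) = exp(1233.9/24115.533015) = 1.05249780
m_prop = m_dry * (mr - 1) = 1740.1 * (1.05249780 - 1)
m_prop = 91.3514 kg

91.3514 kg


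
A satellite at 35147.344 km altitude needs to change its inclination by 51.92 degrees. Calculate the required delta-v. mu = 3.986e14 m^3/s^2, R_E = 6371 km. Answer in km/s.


r = 41518.3440 km = 4.1518344e+07 m
V = sqrt(mu/r) = 3098.4796 m/s
di = 51.92 deg = 0.9061749 rad
dV = 2*V*sin(di/2) = 2*3098.4796*sin(0.4530875)
dV = 2712.6790 m/s = 2.7127 km/s

2.7127 km/s


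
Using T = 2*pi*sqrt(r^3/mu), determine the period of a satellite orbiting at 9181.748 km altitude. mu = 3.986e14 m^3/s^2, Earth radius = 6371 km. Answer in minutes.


r = 15552.7480 km = 1.5552748e+07 m
T = 2*pi*sqrt(r^3/mu) = 2*pi*sqrt(3.7620226e+21 / 3.986e14)
T = 19302.8717 s = 321.7145 min

321.7145 minutes
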